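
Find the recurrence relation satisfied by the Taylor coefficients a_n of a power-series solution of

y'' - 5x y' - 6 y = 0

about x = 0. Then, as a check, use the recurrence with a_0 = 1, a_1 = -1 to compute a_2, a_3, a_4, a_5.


Substitute y = sum_n a_n x^n.
y''(x) has coefficient (n+2)(n+1) a_{n+2} at x^n;
-5 x y'(x) has coefficient -5 n a_n at x^n (shift);
-6 y(x) has coefficient -6 a_n at x^n.
Matching x^n: (n+2)(n+1) a_{n+2} + (-5n - 6) a_n = 0.
Thus a_{n+2} = (5n + 6) / ((n+1)(n+2)) * a_n.

Check with a_0 = 1, a_1 = -1 (apply the recurrence for n = 0, 1, 2, 3): a_0 = 1, a_1 = -1, a_2 = 3, a_3 = -11/6, a_4 = 4, a_5 = -77/40.

a_(n+2) = (5n + 6) / ((n+1)(n+2)) * a_n; check: a_0 = 1, a_1 = -1, a_2 = 3, a_3 = -11/6, a_4 = 4, a_5 = -77/40


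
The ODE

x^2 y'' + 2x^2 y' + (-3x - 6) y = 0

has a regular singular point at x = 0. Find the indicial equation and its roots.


Divide by x^2 to reach normal form y'' + P_1(x) y' + P_2(x) y = 0 with P_1(x) = 2 and P_2(x) = -3/x - 6/x^2.
x = 0 is a singular point because the y-coefficient -3/x - 6/x^2 has a pole at x = 0.
It is a regular singular point because x P_1(x) = p(x) = 2x and x^2 P_2(x) = q(x) = -3x - 6 are polynomials, hence analytic at x = 0.
p(0) = 0,  q(0) = -6.
Indicial equation: r(r-1) + p(0) r + q(0) = 0, i.e. r^2 + (p(0) - 1) r + q(0) = 0, i.e. r^2 - 1 r - 6 = 0.
Discriminant: (-1)^2 - 4(-6) = 25, so r = (1 ± 5)/2.
Solving: r_1 = 3, r_2 = -2.

indicial: r^2 - 1 r - 6 = 0; roots r_1 = 3, r_2 = -2


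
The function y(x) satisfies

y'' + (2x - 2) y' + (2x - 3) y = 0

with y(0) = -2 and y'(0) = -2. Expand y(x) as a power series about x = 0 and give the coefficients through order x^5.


Ansatz: y(x) = sum_{n>=0} a_n x^n, so y'(x) = sum_{n>=1} n a_n x^(n-1) and y''(x) = sum_{n>=2} n(n-1) a_n x^(n-2).
Substitute into P(x) y'' + Q(x) y' + R(x) y = 0 with P(x) = 1, Q(x) = 2x - 2, R(x) = 2x - 3, and match powers of x.
Initial conditions: a_0 = -2, a_1 = -2.
Setting the coefficient of each power of x to zero and solving order by order (substituting the coefficients already found):
  x^0: 2 a_2 - 2 a_1 - 3 a_0 = 0  ->  2 a_2 = 2 a_1 + 3 a_0 = -10  ->  a_2 = -5
  x^1: 6 a_3 - 4 a_2 - a_1 + 2 a_0 = 0  ->  6 a_3 = 4 a_2 + a_1 - 2 a_0 = -18  ->  a_3 = -3
  x^2: 12 a_4 - 6 a_3 + a_2 + 2 a_1 = 0  ->  12 a_4 = 6 a_3 - a_2 - 2 a_1 = -9  ->  a_4 = -3/4
  x^3: 20 a_5 - 8 a_4 + 3 a_3 + 2 a_2 = 0  ->  20 a_5 = 8 a_4 - 3 a_3 - 2 a_2 = 13  ->  a_5 = 13/20
Truncated series: y(x) = -2 - 2 x - 5 x^2 - 3 x^3 - (3/4) x^4 + (13/20) x^5 + O(x^6).

a_0 = -2; a_1 = -2; a_2 = -5; a_3 = -3; a_4 = -3/4; a_5 = 13/20


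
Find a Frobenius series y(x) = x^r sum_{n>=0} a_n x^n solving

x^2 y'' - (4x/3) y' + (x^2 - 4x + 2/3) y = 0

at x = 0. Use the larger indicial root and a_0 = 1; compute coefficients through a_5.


Write in Frobenius form y'' + (p(x)/x) y' + (q(x)/x^2) y = 0:
  p(x) = -4/3,  q(x) = x^2 - 4x + 2/3.
Indicial equation: r(r-1) + (-4/3) r + (2/3) = 0 -> roots r_1 = 2, r_2 = 1/3.
Take r = r_1 = 2. Let y(x) = x^r sum_{n>=0} a_n x^n with a_0 = 1.
Substitute y = x^r sum a_n x^n and match x^{r+n}. The recurrence is
  D(n) a_n - 4 a_{n-1} + 1 a_{n-2} = 0,  where D(n) = (r+n)(r+n-1) + (-4/3)(r+n) + (2/3).
  a_n = [4 a_{n-1} - 1 a_{n-2}] / D(n).
Since the indicial polynomial factors as (r - r_1)(r - r_2), D(n) = (r_1 + n - r_1)(r_1 + n - r_2) = n(n + 5/3).
Evaluating step by step (a_0 = 1):
  n = 1: D(1) = 1(1 + 5/3) = 8/3; numerator = 4(1) = 4; a_1 = (4)/(8/3) = 3/2
  n = 2: D(2) = 2(2 + 5/3) = 22/3; numerator = 4(3/2) - 1(1) = 5; a_2 = (5)/(22/3) = 15/22
  n = 3: D(3) = 3(3 + 5/3) = 14; numerator = 4(15/22) - 1(3/2) = 27/22; a_3 = (27/22)/(14) = 27/308
  n = 4: D(4) = 4(4 + 5/3) = 68/3; numerator = 4(27/308) - 1(15/22) = -51/154; a_4 = (-51/154)/(68/3) = -9/616
  n = 5: D(5) = 5(5 + 5/3) = 100/3; numerator = 4(-9/616) - 1(27/308) = -45/308; a_5 = (-45/308)/(100/3) = -27/6160

r = 2; a_0 = 1; a_1 = 3/2; a_2 = 15/22; a_3 = 27/308; a_4 = -9/616; a_5 = -27/6160


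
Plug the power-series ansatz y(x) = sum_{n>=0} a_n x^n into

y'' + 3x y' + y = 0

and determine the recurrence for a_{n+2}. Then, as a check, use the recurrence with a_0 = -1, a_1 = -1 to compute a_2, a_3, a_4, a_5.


Substitute y = sum_n a_n x^n.
y''(x) has coefficient (n+2)(n+1) a_{n+2} at x^n;
3 x y'(x) has coefficient 3 n a_n at x^n (shift);
y(x) has coefficient 1 a_n at x^n.
Matching x^n: (n+2)(n+1) a_{n+2} + (3n + 1) a_n = 0.
Thus a_{n+2} = (-3n - 1) / ((n+1)(n+2)) * a_n.

Check with a_0 = -1, a_1 = -1 (apply the recurrence for n = 0, 1, 2, 3): a_0 = -1, a_1 = -1, a_2 = 1/2, a_3 = 2/3, a_4 = -7/24, a_5 = -1/3.

a_(n+2) = (-3n - 1) / ((n+1)(n+2)) * a_n; check: a_0 = -1, a_1 = -1, a_2 = 1/2, a_3 = 2/3, a_4 = -7/24, a_5 = -1/3


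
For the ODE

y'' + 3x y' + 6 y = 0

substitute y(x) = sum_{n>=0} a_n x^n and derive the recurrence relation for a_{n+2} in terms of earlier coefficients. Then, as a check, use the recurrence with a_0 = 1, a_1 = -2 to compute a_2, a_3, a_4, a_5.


Substitute y = sum_n a_n x^n.
y''(x) has coefficient (n+2)(n+1) a_{n+2} at x^n;
3 x y'(x) has coefficient 3 n a_n at x^n (shift);
6 y(x) has coefficient 6 a_n at x^n.
Matching x^n: (n+2)(n+1) a_{n+2} + (3n + 6) a_n = 0.
Thus a_{n+2} = (-3n - 6) / ((n+1)(n+2)) * a_n.

Check with a_0 = 1, a_1 = -2 (apply the recurrence for n = 0, 1, 2, 3): a_0 = 1, a_1 = -2, a_2 = -3, a_3 = 3, a_4 = 3, a_5 = -9/4.

a_(n+2) = (-3n - 6) / ((n+1)(n+2)) * a_n; check: a_0 = 1, a_1 = -2, a_2 = -3, a_3 = 3, a_4 = 3, a_5 = -9/4


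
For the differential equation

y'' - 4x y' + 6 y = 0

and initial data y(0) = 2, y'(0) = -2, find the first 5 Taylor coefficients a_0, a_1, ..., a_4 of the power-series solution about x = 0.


Ansatz: y(x) = sum_{n>=0} a_n x^n, so y'(x) = sum_{n>=1} n a_n x^(n-1) and y''(x) = sum_{n>=2} n(n-1) a_n x^(n-2).
Substitute into P(x) y'' + Q(x) y' + R(x) y = 0 with P(x) = 1, Q(x) = -4x, R(x) = 6, and match powers of x.
Initial conditions: a_0 = 2, a_1 = -2.
Setting the coefficient of each power of x to zero and solving order by order (substituting the coefficients already found):
  x^0: 2 a_2 + 6 a_0 = 0  ->  2 a_2 = -6 a_0 = -12  ->  a_2 = -6
  x^1: 6 a_3 + 2 a_1 = 0  ->  6 a_3 = -2 a_1 = 4  ->  a_3 = 2/3
  x^2: 12 a_4 - 2 a_2 = 0  ->  12 a_4 = 2 a_2 = -12  ->  a_4 = -1
Truncated series: y(x) = 2 - 2 x - 6 x^2 + (2/3) x^3 - x^4 + O(x^5).

a_0 = 2; a_1 = -2; a_2 = -6; a_3 = 2/3; a_4 = -1


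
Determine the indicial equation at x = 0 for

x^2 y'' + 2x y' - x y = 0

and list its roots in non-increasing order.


Divide by x^2 to reach normal form y'' + P_1(x) y' + P_2(x) y = 0 with P_1(x) = 2/x and P_2(x) = -1/x.
x = 0 is a singular point because the y'-coefficient 2/x has a pole at x = 0 and the y-coefficient -1/x has a pole at x = 0.
It is a regular singular point because x P_1(x) = p(x) = 2 and x^2 P_2(x) = q(x) = -x are polynomials, hence analytic at x = 0.
p(0) = 2,  q(0) = 0.
Indicial equation: r(r-1) + p(0) r + q(0) = 0, i.e. r^2 + (p(0) - 1) r + q(0) = 0, i.e. r^2 + 1 r = 0.
Discriminant: (1)^2 - 4(0) = 1, so r = (-1 ± 1)/2.
Solving: r_1 = 0, r_2 = -1.

indicial: r^2 + 1 r = 0; roots r_1 = 0, r_2 = -1


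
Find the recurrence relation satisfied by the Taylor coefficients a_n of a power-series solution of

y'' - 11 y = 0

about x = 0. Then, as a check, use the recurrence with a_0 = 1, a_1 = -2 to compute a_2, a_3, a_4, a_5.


Substitute y = sum_n a_n x^n into y'' + (const) y = 0.
y''(x) = sum_{n>=0} (n+2)(n+1) a_{n+2} x^n.
The ODE becomes sum_n [(n+2)(n+1) a_{n+2} - 11 a_n] x^n = 0.
Setting each coefficient to zero gives the recurrence:
  (n+2)(n+1) a_{n+2} - 11 a_n = 0,
  a_{n+2} = 11 / ((n+1)(n+2)) a_n.

Check with a_0 = 1, a_1 = -2 (apply the recurrence for n = 0, 1, 2, 3): a_0 = 1, a_1 = -2, a_2 = 11/2, a_3 = -11/3, a_4 = 121/24, a_5 = -121/60.

a_{n+2} = 11/((n+1)(n+2)) * a_n; check: a_0 = 1, a_1 = -2, a_2 = 11/2, a_3 = -11/3, a_4 = 121/24, a_5 = -121/60


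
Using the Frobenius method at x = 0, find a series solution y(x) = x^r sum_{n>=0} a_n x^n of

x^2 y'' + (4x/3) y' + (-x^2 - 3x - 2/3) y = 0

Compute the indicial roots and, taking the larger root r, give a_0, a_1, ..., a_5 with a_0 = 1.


Write in Frobenius form y'' + (p(x)/x) y' + (q(x)/x^2) y = 0:
  p(x) = 4/3,  q(x) = -x^2 - 3x - 2/3.
Indicial equation: r(r-1) + (4/3) r + (-2/3) = 0 -> roots r_1 = 2/3, r_2 = -1.
Take r = r_1 = 2/3. Let y(x) = x^r sum_{n>=0} a_n x^n with a_0 = 1.
Substitute y = x^r sum a_n x^n and match x^{r+n}. The recurrence is
  D(n) a_n - 3 a_{n-1} - 1 a_{n-2} = 0,  where D(n) = (r+n)(r+n-1) + (4/3)(r+n) + (-2/3).
  a_n = [3 a_{n-1} + 1 a_{n-2}] / D(n).
Since the indicial polynomial factors as (r - r_1)(r - r_2), D(n) = (r_1 + n - r_1)(r_1 + n - r_2) = n(n + 5/3).
Evaluating step by step (a_0 = 1):
  n = 1: D(1) = 1(1 + 5/3) = 8/3; numerator = 3(1) = 3; a_1 = (3)/(8/3) = 9/8
  n = 2: D(2) = 2(2 + 5/3) = 22/3; numerator = 3(9/8) + 1(1) = 35/8; a_2 = (35/8)/(22/3) = 105/176
  n = 3: D(3) = 3(3 + 5/3) = 14; numerator = 3(105/176) + 1(9/8) = 513/176; a_3 = (513/176)/(14) = 513/2464
  n = 4: D(4) = 4(4 + 5/3) = 68/3; numerator = 3(513/2464) + 1(105/176) = 3009/2464; a_4 = (3009/2464)/(68/3) = 531/9856
  n = 5: D(5) = 5(5 + 5/3) = 100/3; numerator = 3(531/9856) + 1(513/2464) = 3645/9856; a_5 = (3645/9856)/(100/3) = 2187/197120

r = 2/3; a_0 = 1; a_1 = 9/8; a_2 = 105/176; a_3 = 513/2464; a_4 = 531/9856; a_5 = 2187/197120


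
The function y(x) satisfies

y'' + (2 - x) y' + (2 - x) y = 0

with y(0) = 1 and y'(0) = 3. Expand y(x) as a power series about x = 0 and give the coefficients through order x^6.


Ansatz: y(x) = sum_{n>=0} a_n x^n, so y'(x) = sum_{n>=1} n a_n x^(n-1) and y''(x) = sum_{n>=2} n(n-1) a_n x^(n-2).
Substitute into P(x) y'' + Q(x) y' + R(x) y = 0 with P(x) = 1, Q(x) = 2 - x, R(x) = 2 - x, and match powers of x.
Initial conditions: a_0 = 1, a_1 = 3.
Setting the coefficient of each power of x to zero and solving order by order (substituting the coefficients already found):
  x^0: 2 a_2 + 2 a_1 + 2 a_0 = 0  ->  2 a_2 = -2 a_1 - 2 a_0 = -8  ->  a_2 = -4
  x^1: 6 a_3 + 4 a_2 + a_1 - a_0 = 0  ->  6 a_3 = -4 a_2 - a_1 + a_0 = 14  ->  a_3 = 7/3
  x^2: 12 a_4 + 6 a_3 - a_1 = 0  ->  12 a_4 = -6 a_3 + a_1 = -11  ->  a_4 = -11/12
  x^3: 20 a_5 + 8 a_4 - a_3 - a_2 = 0  ->  20 a_5 = -8 a_4 + a_3 + a_2 = 17/3  ->  a_5 = 17/60
  x^4: 30 a_6 + 10 a_5 - 2 a_4 - a_3 = 0  ->  30 a_6 = -10 a_5 + 2 a_4 + a_3 = -7/3  ->  a_6 = -7/90
Truncated series: y(x) = 1 + 3 x - 4 x^2 + (7/3) x^3 - (11/12) x^4 + (17/60) x^5 - (7/90) x^6 + O(x^7).

a_0 = 1; a_1 = 3; a_2 = -4; a_3 = 7/3; a_4 = -11/12; a_5 = 17/60; a_6 = -7/90


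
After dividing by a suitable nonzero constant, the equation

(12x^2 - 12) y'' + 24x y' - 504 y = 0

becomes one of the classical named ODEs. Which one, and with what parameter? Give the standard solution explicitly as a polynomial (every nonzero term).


All three coefficients share the factor -12; dividing through by -12 gives  (1 - x^2) y'' - 2x y' + 42 y = 0.
This matches the Legendre equation (1 - x^2) y'' - 2x y' + n(n+1) y = 0 (note the -2x y' term) with n(n+1) = 42, so n = 6; the polynomial solution is P_6(x).
With y = sum_k a_k x^k, matching x^k gives (k+2)(k+1) a_{k+2} = [k(k+1) - n(n+1)] a_k = (k - 6)(k + 7) a_k. The right side vanishes at k = 6, so the series with the parity of 6 terminates at degree 6.
Standard normalization (P_n(1) = 1): leading coefficient (2n)!/(2^n (n!)^2) = 479001600/(64*518400) = 231/16, so a_6 = 231/16. Work downward with a_k = (k+1)(k+2) a_{k+2} / ((k - 6)(k + 7)):
  a_4 = (5)(6)(231/16) / ((4 - 6)(4 + 7)) = (3465/8)/(-22) = -315/16
  a_2 = (3)(4)(-315/16) / ((2 - 6)(2 + 7)) = (-945/4)/(-36) = 105/16
  a_0 = (1)(2)(105/16) / ((0 - 6)(0 + 7)) = (105/8)/(-42) = -5/16
Hence P_6(x) = 231 x^6/16 - 315 x^4/16 + 105 x^2/16 - 5/16.

P_6(x); series = 231 x^6/16 - 315 x^4/16 + 105 x^2/16 - 5/16


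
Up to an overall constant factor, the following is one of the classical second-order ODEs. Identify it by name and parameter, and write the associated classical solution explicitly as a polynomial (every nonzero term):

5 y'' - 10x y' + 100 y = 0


All three coefficients share the factor 5; dividing through by 5 gives  y'' - 2x y' + 20 y = 0.
This matches the Hermite equation y'' - 2x y' + 2n y = 0 with 2n = 20, so n = 10; the polynomial solution is H_10(x).
With y = sum_k a_k x^k, matching x^k gives (k+2)(k+1) a_{k+2} = 2(k - n) a_k = 2(k - 10) a_k. The right side vanishes at k = 10, so the series with the parity of 10 terminates at degree 10.
Standard normalization: leading coefficient of H_n is 2^n, so a_10 = 2^10 = 1024. Work downward with a_k = (k+1)(k+2) a_{k+2} / (2(k - n)):
  a_8 = (9)(10)(1024) / (2(8 - 10)) = 92160/(-4) = -23040
  a_6 = (7)(8)(-23040) / (2(6 - 10)) = -1290240/(-8) = 161280
  a_4 = (5)(6)(161280) / (2(4 - 10)) = 4838400/(-12) = -403200
  a_2 = (3)(4)(-403200) / (2(2 - 10)) = -4838400/(-16) = 302400
  a_0 = (1)(2)(302400) / (2(0 - 10)) = 604800/(-20) = -30240
Hence H_10(x) = 1024 x^10 - 23040 x^8 + 161280 x^6 - 403200 x^4 + 302400 x^2 - 30240.

H_10(x); series = 1024 x^10 - 23040 x^8 + 161280 x^6 - 403200 x^4 + 302400 x^2 - 30240


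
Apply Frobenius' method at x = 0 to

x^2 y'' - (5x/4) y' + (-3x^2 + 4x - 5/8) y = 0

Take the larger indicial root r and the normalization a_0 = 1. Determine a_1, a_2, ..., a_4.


Write in Frobenius form y'' + (p(x)/x) y' + (q(x)/x^2) y = 0:
  p(x) = -5/4,  q(x) = -3x^2 + 4x - 5/8.
Indicial equation: r(r-1) + (-5/4) r + (-5/8) = 0 -> roots r_1 = 5/2, r_2 = -1/4.
Take r = r_1 = 5/2. Let y(x) = x^r sum_{n>=0} a_n x^n with a_0 = 1.
Substitute y = x^r sum a_n x^n and match x^{r+n}. The recurrence is
  D(n) a_n + 4 a_{n-1} - 3 a_{n-2} = 0,  where D(n) = (r+n)(r+n-1) + (-5/4)(r+n) + (-5/8).
  a_n = [-4 a_{n-1} + 3 a_{n-2}] / D(n).
Since the indicial polynomial factors as (r - r_1)(r - r_2), D(n) = (r_1 + n - r_1)(r_1 + n - r_2) = n(n + 11/4).
Evaluating step by step (a_0 = 1):
  n = 1: D(1) = 1(1 + 11/4) = 15/4; numerator = -4(1) = -4; a_1 = (-4)/(15/4) = -16/15
  n = 2: D(2) = 2(2 + 11/4) = 19/2; numerator = -4(-16/15) + 3(1) = 109/15; a_2 = (109/15)/(19/2) = 218/285
  n = 3: D(3) = 3(3 + 11/4) = 69/4; numerator = -4(218/285) + 3(-16/15) = -1784/285; a_3 = (-1784/285)/(69/4) = -7136/19665
  n = 4: D(4) = 4(4 + 11/4) = 27; numerator = -4(-7136/19665) + 3(218/285) = 14734/3933; a_4 = (14734/3933)/(27) = 14734/106191

r = 5/2; a_0 = 1; a_1 = -16/15; a_2 = 218/285; a_3 = -7136/19665; a_4 = 14734/106191


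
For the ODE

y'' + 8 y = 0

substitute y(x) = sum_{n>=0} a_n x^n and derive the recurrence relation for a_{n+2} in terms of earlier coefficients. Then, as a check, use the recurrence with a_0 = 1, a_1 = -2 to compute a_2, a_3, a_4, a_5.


Substitute y = sum_n a_n x^n into y'' + (const) y = 0.
y''(x) = sum_{n>=0} (n+2)(n+1) a_{n+2} x^n.
The ODE becomes sum_n [(n+2)(n+1) a_{n+2} + 8 a_n] x^n = 0.
Setting each coefficient to zero gives the recurrence:
  (n+2)(n+1) a_{n+2} + 8 a_n = 0,
  a_{n+2} = -8 / ((n+1)(n+2)) a_n.

Check with a_0 = 1, a_1 = -2 (apply the recurrence for n = 0, 1, 2, 3): a_0 = 1, a_1 = -2, a_2 = -4, a_3 = 8/3, a_4 = 8/3, a_5 = -16/15.

a_{n+2} = -8/((n+1)(n+2)) * a_n; check: a_0 = 1, a_1 = -2, a_2 = -4, a_3 = 8/3, a_4 = 8/3, a_5 = -16/15


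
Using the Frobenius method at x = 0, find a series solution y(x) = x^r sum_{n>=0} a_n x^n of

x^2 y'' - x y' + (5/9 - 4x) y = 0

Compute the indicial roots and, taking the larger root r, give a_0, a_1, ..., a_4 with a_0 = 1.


Write in Frobenius form y'' + (p(x)/x) y' + (q(x)/x^2) y = 0:
  p(x) = -1,  q(x) = 5/9 - 4x.
Indicial equation: r(r-1) + (-1) r + (5/9) = 0 -> roots r_1 = 5/3, r_2 = 1/3.
Take r = r_1 = 5/3. Let y(x) = x^r sum_{n>=0} a_n x^n with a_0 = 1.
Substitute y = x^r sum a_n x^n and match x^{r+n}. The recurrence is
  D(n) a_n - 4 a_{n-1} = 0,  where D(n) = (r+n)(r+n-1) + (-1)(r+n) + (5/9).
  a_n = 4 / D(n) * a_{n-1}.
Since the indicial polynomial factors as (r - r_1)(r - r_2), D(n) = (r_1 + n - r_1)(r_1 + n - r_2) = n(n + 4/3).
Evaluating step by step (a_0 = 1):
  n = 1: D(1) = 1(1 + 4/3) = 7/3; numerator = 4(1) = 4; a_1 = (4)/(7/3) = 12/7
  n = 2: D(2) = 2(2 + 4/3) = 20/3; numerator = 4(12/7) = 48/7; a_2 = (48/7)/(20/3) = 36/35
  n = 3: D(3) = 3(3 + 4/3) = 13; numerator = 4(36/35) = 144/35; a_3 = (144/35)/(13) = 144/455
  n = 4: D(4) = 4(4 + 4/3) = 64/3; numerator = 4(144/455) = 576/455; a_4 = (576/455)/(64/3) = 27/455

r = 5/3; a_0 = 1; a_1 = 12/7; a_2 = 36/35; a_3 = 144/455; a_4 = 27/455


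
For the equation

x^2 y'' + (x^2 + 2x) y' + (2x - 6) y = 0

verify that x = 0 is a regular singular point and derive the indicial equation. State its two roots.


Divide by x^2 to reach normal form y'' + P_1(x) y' + P_2(x) y = 0 with P_1(x) = 1 + 2/x and P_2(x) = 2/x - 6/x^2.
x = 0 is a singular point because the y'-coefficient 1 + 2/x has a pole at x = 0 and the y-coefficient 2/x - 6/x^2 has a pole at x = 0.
It is a regular singular point because x P_1(x) = p(x) = x + 2 and x^2 P_2(x) = q(x) = 2x - 6 are polynomials, hence analytic at x = 0.
p(0) = 2,  q(0) = -6.
Indicial equation: r(r-1) + p(0) r + q(0) = 0, i.e. r^2 + (p(0) - 1) r + q(0) = 0, i.e. r^2 + 1 r - 6 = 0.
Discriminant: (1)^2 - 4(-6) = 25, so r = (-1 ± 5)/2.
Solving: r_1 = 2, r_2 = -3.

indicial: r^2 + 1 r - 6 = 0; roots r_1 = 2, r_2 = -3


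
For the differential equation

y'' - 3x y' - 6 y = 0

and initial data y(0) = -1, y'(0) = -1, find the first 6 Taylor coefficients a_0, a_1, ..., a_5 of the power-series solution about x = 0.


Ansatz: y(x) = sum_{n>=0} a_n x^n, so y'(x) = sum_{n>=1} n a_n x^(n-1) and y''(x) = sum_{n>=2} n(n-1) a_n x^(n-2).
Substitute into P(x) y'' + Q(x) y' + R(x) y = 0 with P(x) = 1, Q(x) = -3x, R(x) = -6, and match powers of x.
Initial conditions: a_0 = -1, a_1 = -1.
Setting the coefficient of each power of x to zero and solving order by order (substituting the coefficients already found):
  x^0: 2 a_2 - 6 a_0 = 0  ->  2 a_2 = 6 a_0 = -6  ->  a_2 = -3
  x^1: 6 a_3 - 9 a_1 = 0  ->  6 a_3 = 9 a_1 = -9  ->  a_3 = -3/2
  x^2: 12 a_4 - 12 a_2 = 0  ->  12 a_4 = 12 a_2 = -36  ->  a_4 = -3
  x^3: 20 a_5 - 15 a_3 = 0  ->  20 a_5 = 15 a_3 = -45/2  ->  a_5 = -9/8
Truncated series: y(x) = -1 - x - 3 x^2 - (3/2) x^3 - 3 x^4 - (9/8) x^5 + O(x^6).

a_0 = -1; a_1 = -1; a_2 = -3; a_3 = -3/2; a_4 = -3; a_5 = -9/8


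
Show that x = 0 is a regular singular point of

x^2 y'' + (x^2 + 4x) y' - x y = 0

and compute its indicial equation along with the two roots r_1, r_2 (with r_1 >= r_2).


Divide by x^2 to reach normal form y'' + P_1(x) y' + P_2(x) y = 0 with P_1(x) = 1 + 4/x and P_2(x) = -1/x.
x = 0 is a singular point because the y'-coefficient 1 + 4/x has a pole at x = 0 and the y-coefficient -1/x has a pole at x = 0.
It is a regular singular point because x P_1(x) = p(x) = x + 4 and x^2 P_2(x) = q(x) = -x are polynomials, hence analytic at x = 0.
p(0) = 4,  q(0) = 0.
Indicial equation: r(r-1) + p(0) r + q(0) = 0, i.e. r^2 + (p(0) - 1) r + q(0) = 0, i.e. r^2 + 3 r = 0.
Discriminant: (3)^2 - 4(0) = 9, so r = (-3 ± 3)/2.
Solving: r_1 = 0, r_2 = -3.

indicial: r^2 + 3 r = 0; roots r_1 = 0, r_2 = -3


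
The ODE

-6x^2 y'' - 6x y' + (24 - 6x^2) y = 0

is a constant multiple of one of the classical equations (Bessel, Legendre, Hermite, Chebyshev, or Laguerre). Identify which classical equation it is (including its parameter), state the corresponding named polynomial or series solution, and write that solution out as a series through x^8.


All three coefficients share the factor -6; dividing through by -6 gives  x^2 y'' + x y' + (x^2 - 4) y = 0.
This matches the Bessel equation x^2 y'' + x y' + (x^2 - nu^2) y = 0 with nu^2 = 4, so nu = 2; the solution bounded at x = 0 is J_2(x).
Frobenius at x = 0: indicial roots ±nu; for r = nu the recurrence k(k + 2nu) c_k = -c_{k-2} gives the standard series J_nu(x) = sum_{k>=0} (-1)^k / (k! (k+nu)!) (x/2)^(2k+nu). Evaluate the first 4 terms:
  k = 0: (-1)^0 / (0! * 2! * 2^2) x^2 = 1/(1*2*4) x^2 = (1/8) x^2
  k = 1: (-1)^1 / (1! * 3! * 2^4) x^4 = -1/(1*6*16) x^4 = (-1/96) x^4
  k = 2: (-1)^2 / (2! * 4! * 2^6) x^6 = 1/(2*24*64) x^6 = (1/3072) x^6
  k = 3: (-1)^3 / (3! * 5! * 2^8) x^8 = -1/(6*120*256) x^8 = (-1/184320) x^8
Hence J_2(x) = -x^8/184320 + x^6/3072 - x^4/96 + x^2/8 + ....

J_2(x); series = -x^8/184320 + x^6/3072 - x^4/96 + x^2/8


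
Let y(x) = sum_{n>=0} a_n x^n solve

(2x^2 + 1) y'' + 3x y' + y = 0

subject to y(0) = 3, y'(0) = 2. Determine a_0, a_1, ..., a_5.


Ansatz: y(x) = sum_{n>=0} a_n x^n, so y'(x) = sum_{n>=1} n a_n x^(n-1) and y''(x) = sum_{n>=2} n(n-1) a_n x^(n-2).
Substitute into P(x) y'' + Q(x) y' + R(x) y = 0 with P(x) = 2x^2 + 1, Q(x) = 3x, R(x) = 1, and match powers of x.
Initial conditions: a_0 = 3, a_1 = 2.
Setting the coefficient of each power of x to zero and solving order by order (substituting the coefficients already found):
  x^0: 2 a_2 + a_0 = 0  ->  2 a_2 = -a_0 = -3  ->  a_2 = -3/2
  x^1: 6 a_3 + 4 a_1 = 0  ->  6 a_3 = -4 a_1 = -8  ->  a_3 = -4/3
  x^2: 12 a_4 + 11 a_2 = 0  ->  12 a_4 = -11 a_2 = 33/2  ->  a_4 = 11/8
  x^3: 20 a_5 + 22 a_3 = 0  ->  20 a_5 = -22 a_3 = 88/3  ->  a_5 = 22/15
Truncated series: y(x) = 3 + 2 x - (3/2) x^2 - (4/3) x^3 + (11/8) x^4 + (22/15) x^5 + O(x^6).

a_0 = 3; a_1 = 2; a_2 = -3/2; a_3 = -4/3; a_4 = 11/8; a_5 = 22/15


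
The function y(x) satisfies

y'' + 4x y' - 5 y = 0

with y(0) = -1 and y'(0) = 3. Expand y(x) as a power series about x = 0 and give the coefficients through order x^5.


Ansatz: y(x) = sum_{n>=0} a_n x^n, so y'(x) = sum_{n>=1} n a_n x^(n-1) and y''(x) = sum_{n>=2} n(n-1) a_n x^(n-2).
Substitute into P(x) y'' + Q(x) y' + R(x) y = 0 with P(x) = 1, Q(x) = 4x, R(x) = -5, and match powers of x.
Initial conditions: a_0 = -1, a_1 = 3.
Setting the coefficient of each power of x to zero and solving order by order (substituting the coefficients already found):
  x^0: 2 a_2 - 5 a_0 = 0  ->  2 a_2 = 5 a_0 = -5  ->  a_2 = -5/2
  x^1: 6 a_3 - a_1 = 0  ->  6 a_3 = a_1 = 3  ->  a_3 = 1/2
  x^2: 12 a_4 + 3 a_2 = 0  ->  12 a_4 = -3 a_2 = 15/2  ->  a_4 = 5/8
  x^3: 20 a_5 + 7 a_3 = 0  ->  20 a_5 = -7 a_3 = -7/2  ->  a_5 = -7/40
Truncated series: y(x) = -1 + 3 x - (5/2) x^2 + (1/2) x^3 + (5/8) x^4 - (7/40) x^5 + O(x^6).

a_0 = -1; a_1 = 3; a_2 = -5/2; a_3 = 1/2; a_4 = 5/8; a_5 = -7/40


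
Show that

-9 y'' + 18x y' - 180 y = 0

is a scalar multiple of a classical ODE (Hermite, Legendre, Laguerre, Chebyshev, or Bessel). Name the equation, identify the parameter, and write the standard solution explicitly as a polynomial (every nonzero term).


All three coefficients share the factor -9; dividing through by -9 gives  y'' - 2x y' + 20 y = 0.
This matches the Hermite equation y'' - 2x y' + 2n y = 0 with 2n = 20, so n = 10; the polynomial solution is H_10(x).
With y = sum_k a_k x^k, matching x^k gives (k+2)(k+1) a_{k+2} = 2(k - n) a_k = 2(k - 10) a_k. The right side vanishes at k = 10, so the series with the parity of 10 terminates at degree 10.
Standard normalization: leading coefficient of H_n is 2^n, so a_10 = 2^10 = 1024. Work downward with a_k = (k+1)(k+2) a_{k+2} / (2(k - n)):
  a_8 = (9)(10)(1024) / (2(8 - 10)) = 92160/(-4) = -23040
  a_6 = (7)(8)(-23040) / (2(6 - 10)) = -1290240/(-8) = 161280
  a_4 = (5)(6)(161280) / (2(4 - 10)) = 4838400/(-12) = -403200
  a_2 = (3)(4)(-403200) / (2(2 - 10)) = -4838400/(-16) = 302400
  a_0 = (1)(2)(302400) / (2(0 - 10)) = 604800/(-20) = -30240
Hence H_10(x) = 1024 x^10 - 23040 x^8 + 161280 x^6 - 403200 x^4 + 302400 x^2 - 30240.

H_10(x); series = 1024 x^10 - 23040 x^8 + 161280 x^6 - 403200 x^4 + 302400 x^2 - 30240


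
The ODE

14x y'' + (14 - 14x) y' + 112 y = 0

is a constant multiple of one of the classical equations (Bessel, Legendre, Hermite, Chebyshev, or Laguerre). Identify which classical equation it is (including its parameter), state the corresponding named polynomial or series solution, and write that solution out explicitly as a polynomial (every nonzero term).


All three coefficients share the factor 14; dividing through by 14 gives  x y'' + (1 - x) y' + 8 y = 0.
This matches the Laguerre equation x y'' + (1 - x) y' + n y = 0 with n = 8; the polynomial solution is L_8(x).
With y = sum_k a_k x^k, matching x^k gives (k+1)k a_{k+1} + (k+1) a_{k+1} - k a_k + n a_k = 0, i.e. (k+1)^2 a_{k+1} = (k - n) a_k = (k - 8) a_k. The right side vanishes at k = 8, so the series terminates at degree 8.
Standard normalization L_n(0) = 1 gives a_0 = 1. Work upward with a_{k+1} = (k - 8) a_k / (k+1)^2:
  a_1 = (0 - 8)(1) / 1^2 = -8/1 = -8
  a_2 = (1 - 8)(-8) / 2^2 = 56/4 = 14
  a_3 = (2 - 8)(14) / 3^2 = -84/9 = -28/3
  a_4 = (3 - 8)(-28/3) / 4^2 = (140/3)/16 = 35/12
  a_5 = (4 - 8)(35/12) / 5^2 = (-35/3)/25 = -7/15
  a_6 = (5 - 8)(-7/15) / 6^2 = (7/5)/36 = 7/180
  a_7 = (6 - 8)(7/180) / 7^2 = (-7/90)/49 = -1/630
  a_8 = (7 - 8)(-1/630) / 8^2 = (1/630)/64 = 1/40320
Hence L_8(x) = x^8/40320 - x^7/630 + 7 x^6/180 - 7 x^5/15 + 35 x^4/12 - 28 x^3/3 + 14 x^2 - 8 x + 1.

L_8(x); series = x^8/40320 - x^7/630 + 7 x^6/180 - 7 x^5/15 + 35 x^4/12 - 28 x^3/3 + 14 x^2 - 8 x + 1


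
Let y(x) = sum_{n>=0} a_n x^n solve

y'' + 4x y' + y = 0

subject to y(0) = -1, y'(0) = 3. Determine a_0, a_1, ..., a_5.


Ansatz: y(x) = sum_{n>=0} a_n x^n, so y'(x) = sum_{n>=1} n a_n x^(n-1) and y''(x) = sum_{n>=2} n(n-1) a_n x^(n-2).
Substitute into P(x) y'' + Q(x) y' + R(x) y = 0 with P(x) = 1, Q(x) = 4x, R(x) = 1, and match powers of x.
Initial conditions: a_0 = -1, a_1 = 3.
Setting the coefficient of each power of x to zero and solving order by order (substituting the coefficients already found):
  x^0: 2 a_2 + a_0 = 0  ->  2 a_2 = -a_0 = 1  ->  a_2 = 1/2
  x^1: 6 a_3 + 5 a_1 = 0  ->  6 a_3 = -5 a_1 = -15  ->  a_3 = -5/2
  x^2: 12 a_4 + 9 a_2 = 0  ->  12 a_4 = -9 a_2 = -9/2  ->  a_4 = -3/8
  x^3: 20 a_5 + 13 a_3 = 0  ->  20 a_5 = -13 a_3 = 65/2  ->  a_5 = 13/8
Truncated series: y(x) = -1 + 3 x + (1/2) x^2 - (5/2) x^3 - (3/8) x^4 + (13/8) x^5 + O(x^6).

a_0 = -1; a_1 = 3; a_2 = 1/2; a_3 = -5/2; a_4 = -3/8; a_5 = 13/8


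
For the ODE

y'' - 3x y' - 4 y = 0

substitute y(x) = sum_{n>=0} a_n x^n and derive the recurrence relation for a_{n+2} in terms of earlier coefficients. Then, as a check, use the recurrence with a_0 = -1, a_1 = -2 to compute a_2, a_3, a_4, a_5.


Substitute y = sum_n a_n x^n.
y''(x) has coefficient (n+2)(n+1) a_{n+2} at x^n;
-3 x y'(x) has coefficient -3 n a_n at x^n (shift);
-4 y(x) has coefficient -4 a_n at x^n.
Matching x^n: (n+2)(n+1) a_{n+2} + (-3n - 4) a_n = 0.
Thus a_{n+2} = (3n + 4) / ((n+1)(n+2)) * a_n.

Check with a_0 = -1, a_1 = -2 (apply the recurrence for n = 0, 1, 2, 3): a_0 = -1, a_1 = -2, a_2 = -2, a_3 = -7/3, a_4 = -5/3, a_5 = -91/60.

a_(n+2) = (3n + 4) / ((n+1)(n+2)) * a_n; check: a_0 = -1, a_1 = -2, a_2 = -2, a_3 = -7/3, a_4 = -5/3, a_5 = -91/60


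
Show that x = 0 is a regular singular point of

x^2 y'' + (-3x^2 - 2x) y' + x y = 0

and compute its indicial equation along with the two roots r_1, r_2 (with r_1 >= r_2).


Divide by x^2 to reach normal form y'' + P_1(x) y' + P_2(x) y = 0 with P_1(x) = -3 - 2/x and P_2(x) = 1/x.
x = 0 is a singular point because the y'-coefficient -3 - 2/x has a pole at x = 0 and the y-coefficient 1/x has a pole at x = 0.
It is a regular singular point because x P_1(x) = p(x) = -3x - 2 and x^2 P_2(x) = q(x) = x are polynomials, hence analytic at x = 0.
p(0) = -2,  q(0) = 0.
Indicial equation: r(r-1) + p(0) r + q(0) = 0, i.e. r^2 + (p(0) - 1) r + q(0) = 0, i.e. r^2 - 3 r = 0.
Discriminant: (-3)^2 - 4(0) = 9, so r = (3 ± 3)/2.
Solving: r_1 = 3, r_2 = 0.

indicial: r^2 - 3 r = 0; roots r_1 = 3, r_2 = 0


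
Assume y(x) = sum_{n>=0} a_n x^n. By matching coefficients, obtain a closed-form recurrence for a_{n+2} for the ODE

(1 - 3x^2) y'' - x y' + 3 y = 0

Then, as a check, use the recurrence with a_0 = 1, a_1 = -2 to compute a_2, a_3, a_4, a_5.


Substitute y = sum_n a_n x^n.
(1 - 3 x^2) y'' contributes (n+2)(n+1) a_{n+2} - 3 n(n-1) a_n at x^n.
-x y'(x) contributes -n a_n at x^n.
3 y(x) contributes 3 a_n at x^n.
Matching x^n: (n+2)(n+1) a_{n+2} + (-3 n(n-1) - n + 3) a_n = 0.
Thus a_{n+2} = (3 n(n-1) + n - 3) / ((n+1)(n+2)) * a_n.

Check with a_0 = 1, a_1 = -2 (apply the recurrence for n = 0, 1, 2, 3): a_0 = 1, a_1 = -2, a_2 = -3/2, a_3 = 2/3, a_4 = -5/8, a_5 = 3/5.

a_(n+2) = (3 n(n-1) + n - 3) / ((n+1)(n+2)) * a_n; check: a_0 = 1, a_1 = -2, a_2 = -3/2, a_3 = 2/3, a_4 = -5/8, a_5 = 3/5


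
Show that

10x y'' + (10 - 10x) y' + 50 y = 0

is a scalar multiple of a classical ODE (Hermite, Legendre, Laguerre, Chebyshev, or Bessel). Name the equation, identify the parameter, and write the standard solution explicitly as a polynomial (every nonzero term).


All three coefficients share the factor 10; dividing through by 10 gives  x y'' + (1 - x) y' + 5 y = 0.
This matches the Laguerre equation x y'' + (1 - x) y' + n y = 0 with n = 5; the polynomial solution is L_5(x).
With y = sum_k a_k x^k, matching x^k gives (k+1)k a_{k+1} + (k+1) a_{k+1} - k a_k + n a_k = 0, i.e. (k+1)^2 a_{k+1} = (k - n) a_k = (k - 5) a_k. The right side vanishes at k = 5, so the series terminates at degree 5.
Standard normalization L_n(0) = 1 gives a_0 = 1. Work upward with a_{k+1} = (k - 5) a_k / (k+1)^2:
  a_1 = (0 - 5)(1) / 1^2 = -5/1 = -5
  a_2 = (1 - 5)(-5) / 2^2 = 20/4 = 5
  a_3 = (2 - 5)(5) / 3^2 = -15/9 = -5/3
  a_4 = (3 - 5)(-5/3) / 4^2 = (10/3)/16 = 5/24
  a_5 = (4 - 5)(5/24) / 5^2 = (-5/24)/25 = -1/120
Hence L_5(x) = -x^5/120 + 5 x^4/24 - 5 x^3/3 + 5 x^2 - 5 x + 1.

L_5(x); series = -x^5/120 + 5 x^4/24 - 5 x^3/3 + 5 x^2 - 5 x + 1


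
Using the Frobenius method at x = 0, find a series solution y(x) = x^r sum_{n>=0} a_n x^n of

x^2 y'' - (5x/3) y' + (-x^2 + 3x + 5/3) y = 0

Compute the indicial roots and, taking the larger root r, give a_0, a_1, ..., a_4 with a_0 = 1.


Write in Frobenius form y'' + (p(x)/x) y' + (q(x)/x^2) y = 0:
  p(x) = -5/3,  q(x) = -x^2 + 3x + 5/3.
Indicial equation: r(r-1) + (-5/3) r + (5/3) = 0 -> roots r_1 = 5/3, r_2 = 1.
Take r = r_1 = 5/3. Let y(x) = x^r sum_{n>=0} a_n x^n with a_0 = 1.
Substitute y = x^r sum a_n x^n and match x^{r+n}. The recurrence is
  D(n) a_n + 3 a_{n-1} - 1 a_{n-2} = 0,  where D(n) = (r+n)(r+n-1) + (-5/3)(r+n) + (5/3).
  a_n = [-3 a_{n-1} + 1 a_{n-2}] / D(n).
Since the indicial polynomial factors as (r - r_1)(r - r_2), D(n) = (r_1 + n - r_1)(r_1 + n - r_2) = n(n + 2/3).
Evaluating step by step (a_0 = 1):
  n = 1: D(1) = 1(1 + 2/3) = 5/3; numerator = -3(1) = -3; a_1 = (-3)/(5/3) = -9/5
  n = 2: D(2) = 2(2 + 2/3) = 16/3; numerator = -3(-9/5) + 1(1) = 32/5; a_2 = (32/5)/(16/3) = 6/5
  n = 3: D(3) = 3(3 + 2/3) = 11; numerator = -3(6/5) + 1(-9/5) = -27/5; a_3 = (-27/5)/(11) = -27/55
  n = 4: D(4) = 4(4 + 2/3) = 56/3; numerator = -3(-27/55) + 1(6/5) = 147/55; a_4 = (147/55)/(56/3) = 63/440

r = 5/3; a_0 = 1; a_1 = -9/5; a_2 = 6/5; a_3 = -27/55; a_4 = 63/440


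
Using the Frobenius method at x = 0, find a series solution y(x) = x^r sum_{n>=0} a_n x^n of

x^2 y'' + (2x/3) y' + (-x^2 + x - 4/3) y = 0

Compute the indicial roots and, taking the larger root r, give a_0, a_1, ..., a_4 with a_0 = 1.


Write in Frobenius form y'' + (p(x)/x) y' + (q(x)/x^2) y = 0:
  p(x) = 2/3,  q(x) = -x^2 + x - 4/3.
Indicial equation: r(r-1) + (2/3) r + (-4/3) = 0 -> roots r_1 = 4/3, r_2 = -1.
Take r = r_1 = 4/3. Let y(x) = x^r sum_{n>=0} a_n x^n with a_0 = 1.
Substitute y = x^r sum a_n x^n and match x^{r+n}. The recurrence is
  D(n) a_n + 1 a_{n-1} - 1 a_{n-2} = 0,  where D(n) = (r+n)(r+n-1) + (2/3)(r+n) + (-4/3).
  a_n = [-1 a_{n-1} + 1 a_{n-2}] / D(n).
Since the indicial polynomial factors as (r - r_1)(r - r_2), D(n) = (r_1 + n - r_1)(r_1 + n - r_2) = n(n + 7/3).
Evaluating step by step (a_0 = 1):
  n = 1: D(1) = 1(1 + 7/3) = 10/3; numerator = -1(1) = -1; a_1 = (-1)/(10/3) = -3/10
  n = 2: D(2) = 2(2 + 7/3) = 26/3; numerator = -1(-3/10) + 1(1) = 13/10; a_2 = (13/10)/(26/3) = 3/20
  n = 3: D(3) = 3(3 + 7/3) = 16; numerator = -1(3/20) + 1(-3/10) = -9/20; a_3 = (-9/20)/(16) = -9/320
  n = 4: D(4) = 4(4 + 7/3) = 76/3; numerator = -1(-9/320) + 1(3/20) = 57/320; a_4 = (57/320)/(76/3) = 9/1280

r = 4/3; a_0 = 1; a_1 = -3/10; a_2 = 3/20; a_3 = -9/320; a_4 = 9/1280


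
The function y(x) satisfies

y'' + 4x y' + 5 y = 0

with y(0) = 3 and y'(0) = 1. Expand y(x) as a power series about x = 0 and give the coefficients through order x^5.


Ansatz: y(x) = sum_{n>=0} a_n x^n, so y'(x) = sum_{n>=1} n a_n x^(n-1) and y''(x) = sum_{n>=2} n(n-1) a_n x^(n-2).
Substitute into P(x) y'' + Q(x) y' + R(x) y = 0 with P(x) = 1, Q(x) = 4x, R(x) = 5, and match powers of x.
Initial conditions: a_0 = 3, a_1 = 1.
Setting the coefficient of each power of x to zero and solving order by order (substituting the coefficients already found):
  x^0: 2 a_2 + 5 a_0 = 0  ->  2 a_2 = -5 a_0 = -15  ->  a_2 = -15/2
  x^1: 6 a_3 + 9 a_1 = 0  ->  6 a_3 = -9 a_1 = -9  ->  a_3 = -3/2
  x^2: 12 a_4 + 13 a_2 = 0  ->  12 a_4 = -13 a_2 = 195/2  ->  a_4 = 65/8
  x^3: 20 a_5 + 17 a_3 = 0  ->  20 a_5 = -17 a_3 = 51/2  ->  a_5 = 51/40
Truncated series: y(x) = 3 + x - (15/2) x^2 - (3/2) x^3 + (65/8) x^4 + (51/40) x^5 + O(x^6).

a_0 = 3; a_1 = 1; a_2 = -15/2; a_3 = -3/2; a_4 = 65/8; a_5 = 51/40


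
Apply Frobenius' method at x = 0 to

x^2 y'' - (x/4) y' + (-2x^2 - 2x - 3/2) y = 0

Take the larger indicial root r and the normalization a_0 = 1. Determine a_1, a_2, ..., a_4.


Write in Frobenius form y'' + (p(x)/x) y' + (q(x)/x^2) y = 0:
  p(x) = -1/4,  q(x) = -2x^2 - 2x - 3/2.
Indicial equation: r(r-1) + (-1/4) r + (-3/2) = 0 -> roots r_1 = 2, r_2 = -3/4.
Take r = r_1 = 2. Let y(x) = x^r sum_{n>=0} a_n x^n with a_0 = 1.
Substitute y = x^r sum a_n x^n and match x^{r+n}. The recurrence is
  D(n) a_n - 2 a_{n-1} - 2 a_{n-2} = 0,  where D(n) = (r+n)(r+n-1) + (-1/4)(r+n) + (-3/2).
  a_n = [2 a_{n-1} + 2 a_{n-2}] / D(n).
Since the indicial polynomial factors as (r - r_1)(r - r_2), D(n) = (r_1 + n - r_1)(r_1 + n - r_2) = n(n + 11/4).
Evaluating step by step (a_0 = 1):
  n = 1: D(1) = 1(1 + 11/4) = 15/4; numerator = 2(1) = 2; a_1 = (2)/(15/4) = 8/15
  n = 2: D(2) = 2(2 + 11/4) = 19/2; numerator = 2(8/15) + 2(1) = 46/15; a_2 = (46/15)/(19/2) = 92/285
  n = 3: D(3) = 3(3 + 11/4) = 69/4; numerator = 2(92/285) + 2(8/15) = 488/285; a_3 = (488/285)/(69/4) = 1952/19665
  n = 4: D(4) = 4(4 + 11/4) = 27; numerator = 2(1952/19665) + 2(92/285) = 3320/3933; a_4 = (3320/3933)/(27) = 3320/106191

r = 2; a_0 = 1; a_1 = 8/15; a_2 = 92/285; a_3 = 1952/19665; a_4 = 3320/106191


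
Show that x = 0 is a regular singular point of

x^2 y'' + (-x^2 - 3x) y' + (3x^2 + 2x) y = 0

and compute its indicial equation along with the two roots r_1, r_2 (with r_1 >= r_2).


Divide by x^2 to reach normal form y'' + P_1(x) y' + P_2(x) y = 0 with P_1(x) = -1 - 3/x and P_2(x) = 3 + 2/x.
x = 0 is a singular point because the y'-coefficient -1 - 3/x has a pole at x = 0 and the y-coefficient 3 + 2/x has a pole at x = 0.
It is a regular singular point because x P_1(x) = p(x) = -x - 3 and x^2 P_2(x) = q(x) = 3x^2 + 2x are polynomials, hence analytic at x = 0.
p(0) = -3,  q(0) = 0.
Indicial equation: r(r-1) + p(0) r + q(0) = 0, i.e. r^2 + (p(0) - 1) r + q(0) = 0, i.e. r^2 - 4 r = 0.
Discriminant: (-4)^2 - 4(0) = 16, so r = (4 ± 4)/2.
Solving: r_1 = 4, r_2 = 0.

indicial: r^2 - 4 r = 0; roots r_1 = 4, r_2 = 0


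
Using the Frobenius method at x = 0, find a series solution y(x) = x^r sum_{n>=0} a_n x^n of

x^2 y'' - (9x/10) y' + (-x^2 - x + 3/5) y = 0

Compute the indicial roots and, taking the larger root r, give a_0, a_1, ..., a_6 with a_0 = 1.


Write in Frobenius form y'' + (p(x)/x) y' + (q(x)/x^2) y = 0:
  p(x) = -9/10,  q(x) = -x^2 - x + 3/5.
Indicial equation: r(r-1) + (-9/10) r + (3/5) = 0 -> roots r_1 = 3/2, r_2 = 2/5.
Take r = r_1 = 3/2. Let y(x) = x^r sum_{n>=0} a_n x^n with a_0 = 1.
Substitute y = x^r sum a_n x^n and match x^{r+n}. The recurrence is
  D(n) a_n - 1 a_{n-1} - 1 a_{n-2} = 0,  where D(n) = (r+n)(r+n-1) + (-9/10)(r+n) + (3/5).
  a_n = [1 a_{n-1} + 1 a_{n-2}] / D(n).
Since the indicial polynomial factors as (r - r_1)(r - r_2), D(n) = (r_1 + n - r_1)(r_1 + n - r_2) = n(n + 11/10).
Evaluating step by step (a_0 = 1):
  n = 1: D(1) = 1(1 + 11/10) = 21/10; numerator = 1(1) = 1; a_1 = (1)/(21/10) = 10/21
  n = 2: D(2) = 2(2 + 11/10) = 31/5; numerator = 1(10/21) + 1(1) = 31/21; a_2 = (31/21)/(31/5) = 5/21
  n = 3: D(3) = 3(3 + 11/10) = 123/10; numerator = 1(5/21) + 1(10/21) = 5/7; a_3 = (5/7)/(123/10) = 50/861
  n = 4: D(4) = 4(4 + 11/10) = 102/5; numerator = 1(50/861) + 1(5/21) = 85/287; a_4 = (85/287)/(102/5) = 25/1722
  n = 5: D(5) = 5(5 + 11/10) = 61/2; numerator = 1(25/1722) + 1(50/861) = 125/1722; a_5 = (125/1722)/(61/2) = 125/52521
  n = 6: D(6) = 6(6 + 11/10) = 213/5; numerator = 1(125/52521) + 1(25/1722) = 1775/105042; a_6 = (1775/105042)/(213/5) = 125/315126

r = 3/2; a_0 = 1; a_1 = 10/21; a_2 = 5/21; a_3 = 50/861; a_4 = 25/1722; a_5 = 125/52521; a_6 = 125/315126


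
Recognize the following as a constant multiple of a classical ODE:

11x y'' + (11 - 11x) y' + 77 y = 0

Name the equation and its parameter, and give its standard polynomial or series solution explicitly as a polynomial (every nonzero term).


All three coefficients share the factor 11; dividing through by 11 gives  x y'' + (1 - x) y' + 7 y = 0.
This matches the Laguerre equation x y'' + (1 - x) y' + n y = 0 with n = 7; the polynomial solution is L_7(x).
With y = sum_k a_k x^k, matching x^k gives (k+1)k a_{k+1} + (k+1) a_{k+1} - k a_k + n a_k = 0, i.e. (k+1)^2 a_{k+1} = (k - n) a_k = (k - 7) a_k. The right side vanishes at k = 7, so the series terminates at degree 7.
Standard normalization L_n(0) = 1 gives a_0 = 1. Work upward with a_{k+1} = (k - 7) a_k / (k+1)^2:
  a_1 = (0 - 7)(1) / 1^2 = -7/1 = -7
  a_2 = (1 - 7)(-7) / 2^2 = 42/4 = 21/2
  a_3 = (2 - 7)(21/2) / 3^2 = (-105/2)/9 = -35/6
  a_4 = (3 - 7)(-35/6) / 4^2 = (70/3)/16 = 35/24
  a_5 = (4 - 7)(35/24) / 5^2 = (-35/8)/25 = -7/40
  a_6 = (5 - 7)(-7/40) / 6^2 = (7/20)/36 = 7/720
  a_7 = (6 - 7)(7/720) / 7^2 = (-7/720)/49 = -1/5040
Hence L_7(x) = -x^7/5040 + 7 x^6/720 - 7 x^5/40 + 35 x^4/24 - 35 x^3/6 + 21 x^2/2 - 7 x + 1.

L_7(x); series = -x^7/5040 + 7 x^6/720 - 7 x^5/40 + 35 x^4/24 - 35 x^3/6 + 21 x^2/2 - 7 x + 1


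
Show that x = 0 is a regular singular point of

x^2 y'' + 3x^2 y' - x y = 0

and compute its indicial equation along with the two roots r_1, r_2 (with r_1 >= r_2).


Divide by x^2 to reach normal form y'' + P_1(x) y' + P_2(x) y = 0 with P_1(x) = 3 and P_2(x) = -1/x.
x = 0 is a singular point because the y-coefficient -1/x has a pole at x = 0.
It is a regular singular point because x P_1(x) = p(x) = 3x and x^2 P_2(x) = q(x) = -x are polynomials, hence analytic at x = 0.
p(0) = 0,  q(0) = 0.
Indicial equation: r(r-1) + p(0) r + q(0) = 0, i.e. r^2 + (p(0) - 1) r + q(0) = 0, i.e. r^2 - 1 r = 0.
Discriminant: (-1)^2 - 4(0) = 1, so r = (1 ± 1)/2.
Solving: r_1 = 1, r_2 = 0.

indicial: r^2 - 1 r = 0; roots r_1 = 1, r_2 = 0


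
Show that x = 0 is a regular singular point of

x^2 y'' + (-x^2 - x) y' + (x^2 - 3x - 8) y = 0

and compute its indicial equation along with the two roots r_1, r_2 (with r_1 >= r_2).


Divide by x^2 to reach normal form y'' + P_1(x) y' + P_2(x) y = 0 with P_1(x) = -1 - 1/x and P_2(x) = 1 - 3/x - 8/x^2.
x = 0 is a singular point because the y'-coefficient -1 - 1/x has a pole at x = 0 and the y-coefficient 1 - 3/x - 8/x^2 has a pole at x = 0.
It is a regular singular point because x P_1(x) = p(x) = -x - 1 and x^2 P_2(x) = q(x) = x^2 - 3x - 8 are polynomials, hence analytic at x = 0.
p(0) = -1,  q(0) = -8.
Indicial equation: r(r-1) + p(0) r + q(0) = 0, i.e. r^2 + (p(0) - 1) r + q(0) = 0, i.e. r^2 - 2 r - 8 = 0.
Discriminant: (-2)^2 - 4(-8) = 36, so r = (2 ± 6)/2.
Solving: r_1 = 4, r_2 = -2.

indicial: r^2 - 2 r - 8 = 0; roots r_1 = 4, r_2 = -2


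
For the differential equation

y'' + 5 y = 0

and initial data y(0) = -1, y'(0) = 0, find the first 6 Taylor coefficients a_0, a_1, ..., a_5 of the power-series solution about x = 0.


Ansatz: y(x) = sum_{n>=0} a_n x^n, so y'(x) = sum_{n>=1} n a_n x^(n-1) and y''(x) = sum_{n>=2} n(n-1) a_n x^(n-2).
Substitute into P(x) y'' + Q(x) y' + R(x) y = 0 with P(x) = 1, Q(x) = 0, R(x) = 5, and match powers of x.
Initial conditions: a_0 = -1, a_1 = 0.
Setting the coefficient of each power of x to zero and solving order by order (substituting the coefficients already found):
  x^0: 2 a_2 + 5 a_0 = 0  ->  2 a_2 = -5 a_0 = 5  ->  a_2 = 5/2
  x^1: 6 a_3 + 5 a_1 = 0  ->  6 a_3 = -5 a_1 = 0  ->  a_3 = 0
  x^2: 12 a_4 + 5 a_2 = 0  ->  12 a_4 = -5 a_2 = -25/2  ->  a_4 = -25/24
  x^3: 20 a_5 + 5 a_3 = 0  ->  20 a_5 = -5 a_3 = 0  ->  a_5 = 0
Truncated series: y(x) = -1 + (5/2) x^2 - (25/24) x^4 + O(x^6).

a_0 = -1; a_1 = 0; a_2 = 5/2; a_3 = 0; a_4 = -25/24; a_5 = 0
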